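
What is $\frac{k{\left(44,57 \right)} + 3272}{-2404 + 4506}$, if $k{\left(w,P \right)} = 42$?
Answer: $\frac{1657}{1051} \approx 1.5766$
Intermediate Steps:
$\frac{k{\left(44,57 \right)} + 3272}{-2404 + 4506} = \frac{42 + 3272}{-2404 + 4506} = \frac{3314}{2102} = 3314 \cdot \frac{1}{2102} = \frac{1657}{1051}$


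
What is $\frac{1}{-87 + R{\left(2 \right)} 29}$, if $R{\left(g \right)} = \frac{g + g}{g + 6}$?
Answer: $- \frac{2}{145} \approx -0.013793$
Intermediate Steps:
$R{\left(g \right)} = \frac{2 g}{6 + g}$
$\frac{1}{-87 + R{\left(2 \right)} 29} = \frac{1}{-87 + 2 \cdot 2 \frac{1}{6 + 2} \cdot 29} = \frac{1}{-87 + 2 \cdot 2 \cdot \frac{1}{8} \cdot 29} = \frac{1}{-87 + \frac{1}{2} \cdot 29} = \frac{1}{-87 + \frac{29}{2}} = \frac{1}{- \frac{145}{2}} = - \frac{2}{145}$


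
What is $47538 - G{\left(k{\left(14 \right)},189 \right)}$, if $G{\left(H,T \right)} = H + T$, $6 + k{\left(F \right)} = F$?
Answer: $47341$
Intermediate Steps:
$k{\left(F \right)} = -6 + F$
$47538 - G{\left(k{\left(14 \right)},189 \right)} = 47538 - \left(\left(-6 + 14\right) + 189\right) = 47538 - \left(8 + 189\right) = 47538 - 197 = 47341$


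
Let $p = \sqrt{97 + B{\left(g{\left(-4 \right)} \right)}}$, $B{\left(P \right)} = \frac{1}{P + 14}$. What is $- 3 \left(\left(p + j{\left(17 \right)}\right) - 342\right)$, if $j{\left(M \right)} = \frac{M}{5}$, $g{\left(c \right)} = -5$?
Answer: $\frac{5079}{5} - \sqrt{874} \approx 986.24$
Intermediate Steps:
$B{\left(P \right)} = \frac{1}{14 + P}$
$j{\left(M \right)} = \frac{M}{5}$ ($j{\left(M \right)} = M \frac{1}{5} = \frac{M}{5}$)
$p = \frac{\sqrt{874}}{3}$ ($p = \sqrt{97 + \frac{1}{14 - 5}} = \sqrt{97 + \frac{1}{9}} = \sqrt{\frac{874}{9}} = \frac{\sqrt{874}}{3} \approx 9.8545$)
$- 3 \left(\left(p + j{\left(17 \right)}\right) - 342\right) = - 3 \left(\left(\frac{\sqrt{874}}{3} + \frac{1}{5} \cdot 17\right) - 342\right) = - 3 \left(\left(\frac{\sqrt{874}}{3} + \frac{17}{5}\right) - 342\right) = - 3 \left(\left(\frac{17}{5} + \frac{\sqrt{874}}{3}\right) - 342\right) = - 3 \left(- \frac{1693}{5} + \frac{\sqrt{874}}{3}\right) = \frac{5079}{5} - \sqrt{874}$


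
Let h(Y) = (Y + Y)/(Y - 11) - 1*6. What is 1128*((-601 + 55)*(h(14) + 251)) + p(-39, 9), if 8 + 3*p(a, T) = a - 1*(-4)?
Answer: -469922587/3 ≈ -1.5664e+8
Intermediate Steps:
h(Y) = -6 + 2*Y/(-11 + Y) (h(Y) = (2*Y)/(-11 + Y) - 6 = 2*Y/(-11 + Y) - 6 = -6 + 2*Y/(-11 + Y))
p(a, T) = -4/3 + a/3 (p(a, T) = -8/3 + (a - 1*(-4))/3 = -8/3 + (a + 4)/3 = -8/3 + (4 + a)/3 = -8/3 + (4/3 + a/3) = -4/3 + a/3)
1128*((-601 + 55)*(h(14) + 251)) + p(-39, 9) = 1128*((-601 + 55)*(2*(33 - 2*14)/(-11 + 14) + 251)) + (-4/3 + (⅓)*(-39)) = 1128*(-546*(2*(33 - 28)/3 + 251)) + (-4/3 - 13) = 1128*(-546*(2*(⅓)*5 + 251)) - 43/3 = 1128*(-546*(10/3 + 251)) - 43/3 = 1128*(-546*763/3) - 43/3 = 1128*(-138866) - 43/3 = -156640848 - 43/3 = -469922587/3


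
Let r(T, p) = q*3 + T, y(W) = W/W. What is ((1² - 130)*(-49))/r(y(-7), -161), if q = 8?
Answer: 6321/25 ≈ 252.84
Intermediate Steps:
y(W) = 1
r(T, p) = 24 + T (r(T, p) = 8*3 + T = 24 + T)
((1² - 130)*(-49))/r(y(-7), -161) = ((1² - 130)*(-49))/(24 + 1) = ((1 - 130)*(-49))/25 = -129*(-49)*(1/25) = 6321*(1/25) = 6321/25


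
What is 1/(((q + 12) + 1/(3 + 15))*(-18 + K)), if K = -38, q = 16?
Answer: -9/14140 ≈ -0.00063649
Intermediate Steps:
1/(((q + 12) + 1/(3 + 15))*(-18 + K)) = 1/(((16 + 12) + 1/(3 + 15))*(-18 - 38)) = 1/((28 + 1/18)*(-56)) = 1/((505/18)*(-56)) = 1/(-14140/9) = -9/14140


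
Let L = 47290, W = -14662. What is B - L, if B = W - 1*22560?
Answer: -84512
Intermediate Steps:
B = -37222 (B = -14662 - 1*22560 = -14662 - 22560 = -37222)
B - L = -37222 - 1*47290 = -37222 - 47290 = -84512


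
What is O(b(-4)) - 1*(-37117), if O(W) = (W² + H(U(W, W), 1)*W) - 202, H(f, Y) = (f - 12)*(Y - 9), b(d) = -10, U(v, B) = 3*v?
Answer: 33655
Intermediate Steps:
H(f, Y) = (-12 + f)*(-9 + Y)
O(W) = -202 + W² + W*(96 - 24*W) (O(W) = (W² + (108 - 12*1 - 27*W + 1*(3*W))*W) - 202 = (W² + (108 - 12 - 27*W + 3*W)*W) - 202 = (W² + (96 - 24*W)*W) - 202 = (W² + W*(96 - 24*W)) - 202 = -202 + W² + W*(96 - 24*W))
O(b(-4)) - 1*(-37117) = (-202 - 23*(-10)² + 96*(-10)) - 1*(-37117) = (-202 - 23*100 - 960) + 37117 = (-202 - 2300 - 960) + 37117 = -3462 + 37117 = 33655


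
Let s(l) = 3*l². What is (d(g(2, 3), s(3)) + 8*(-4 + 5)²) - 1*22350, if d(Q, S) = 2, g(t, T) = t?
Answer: -22340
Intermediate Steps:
(d(g(2, 3), s(3)) + 8*(-4 + 5)²) - 1*22350 = (2 + 8*(-4 + 5)²) - 1*22350 = (2 + 8*1²) - 22350 = (2 + 8*1) - 22350 = (2 + 8) - 22350 = 10 - 22350 = -22340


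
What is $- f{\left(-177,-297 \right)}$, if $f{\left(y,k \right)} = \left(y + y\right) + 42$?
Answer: $312$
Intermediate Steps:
$f{\left(y,k \right)} = 42 + 2 y$ ($f{\left(y,k \right)} = 2 y + 42 = 42 + 2 y$)
$- f{\left(-177,-297 \right)} = - (42 + 2 \left(-177\right)) = - (42 - 354) = \left(-1\right) \left(-312\right) = 312$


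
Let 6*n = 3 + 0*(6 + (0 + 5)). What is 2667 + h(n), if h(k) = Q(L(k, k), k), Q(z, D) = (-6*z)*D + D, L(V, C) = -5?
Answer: 5365/2 ≈ 2682.5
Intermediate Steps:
Q(z, D) = D - 6*D*z (Q(z, D) = -6*D*z + D = D - 6*D*z)
n = ½ (n = (3 + 0*(6 + (0 + 5)))/6 = (3 + 0*(6 + 5))/6 = (3 + 0*11)/6 = (3 + 0)/6 = (⅙)*3 = ½ ≈ 0.50000)
h(k) = 31*k (h(k) = k*(1 - 6*(-5)) = k*(1 + 30) = k*31 = 31*k)
2667 + h(n) = 2667 + 31*(½) = 2667 + 31/2 = 5365/2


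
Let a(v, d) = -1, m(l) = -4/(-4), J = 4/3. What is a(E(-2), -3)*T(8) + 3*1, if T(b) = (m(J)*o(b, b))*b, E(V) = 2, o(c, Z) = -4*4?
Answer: 131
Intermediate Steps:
o(c, Z) = -16
J = 4/3 (J = 4*(⅓) = 4/3 ≈ 1.3333)
m(l) = 1 (m(l) = -4*(-¼) = 1)
T(b) = -16*b (T(b) = (1*(-16))*b = -16*b)
a(E(-2), -3)*T(8) + 3*1 = -(-16)*8 + 3*1 = -1*(-128) + 3 = 128 + 3 = 131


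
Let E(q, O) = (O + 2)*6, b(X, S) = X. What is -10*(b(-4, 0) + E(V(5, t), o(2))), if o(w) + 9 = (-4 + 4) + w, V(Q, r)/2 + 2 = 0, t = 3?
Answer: 340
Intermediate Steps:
V(Q, r) = -4 (V(Q, r) = -4 + 2*0 = -4 + 0 = -4)
o(w) = -9 + w (o(w) = -9 + ((-4 + 4) + w) = -9 + (0 + w) = -9 + w)
E(q, O) = 12 + 6*O (E(q, O) = (2 + O)*6 = 12 + 6*O)
-10*(b(-4, 0) + E(V(5, t), o(2))) = -10*(-4 + (12 + 6*(-9 + 2))) = -10*(-4 + (12 + 6*(-7))) = -10*(-4 + (12 - 42)) = -10*(-4 - 30) = -10*(-34) = 340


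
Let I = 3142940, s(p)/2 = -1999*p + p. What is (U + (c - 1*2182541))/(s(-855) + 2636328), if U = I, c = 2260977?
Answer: 268448/504409 ≈ 0.53220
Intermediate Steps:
s(p) = -3996*p (s(p) = 2*(-1999*p + p) = 2*(-1998*p) = -3996*p)
U = 3142940
(U + (c - 1*2182541))/(s(-855) + 2636328) = (3142940 + (2260977 - 1*2182541))/(-3996*(-855) + 2636328) = (3142940 + (2260977 - 2182541))/(3416580 + 2636328) = (3142940 + 78436)/6052908 = 3221376*(1/6052908) = 268448/504409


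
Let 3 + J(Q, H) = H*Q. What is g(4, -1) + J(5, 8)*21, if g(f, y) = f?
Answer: 781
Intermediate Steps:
J(Q, H) = -3 + H*Q
g(4, -1) + J(5, 8)*21 = 4 + (-3 + 8*5)*21 = 4 + (-3 + 40)*21 = 4 + 37*21 = 4 + 777 = 781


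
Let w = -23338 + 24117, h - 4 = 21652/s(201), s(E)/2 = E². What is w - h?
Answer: 31299949/40401 ≈ 774.73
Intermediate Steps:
s(E) = 2*E²
h = 172430/40401 (h = 4 + 21652/((2*201²)) = 4 + 21652/((2*40401)) = 4 + 21652/80802 = 4 + 21652*(1/80802) = 4 + 10826/40401 = 172430/40401 ≈ 4.2680)
w = 779
w - h = 779 - 1*172430/40401 = 779 - 172430/40401 = 31299949/40401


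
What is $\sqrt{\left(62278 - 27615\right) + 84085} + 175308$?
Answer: $175308 + 2 \sqrt{29687} \approx 1.7565 \cdot 10^{5}$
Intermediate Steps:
$\sqrt{\left(62278 - 27615\right) + 84085} + 175308 = \sqrt{34663 + 84085} + 175308 = \sqrt{118748} + 175308 = 2 \sqrt{29687} + 175308 = 175308 + 2 \sqrt{29687}$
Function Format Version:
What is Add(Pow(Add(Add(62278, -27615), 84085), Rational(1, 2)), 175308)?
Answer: Add(175308, Mul(2, Pow(29687, Rational(1, 2)))) ≈ 1.7565e+5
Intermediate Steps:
Add(Pow(Add(Add(62278, -27615), 84085), Rational(1, 2)), 175308) = Add(Pow(Add(34663, 84085), Rational(1, 2)), 175308) = Add(Pow(118748, Rational(1, 2)), 175308) = Add(Mul(2, Pow(29687, Rational(1, 2))), 175308) = Add(175308, Mul(2, Pow(29687, Rational(1, 2))))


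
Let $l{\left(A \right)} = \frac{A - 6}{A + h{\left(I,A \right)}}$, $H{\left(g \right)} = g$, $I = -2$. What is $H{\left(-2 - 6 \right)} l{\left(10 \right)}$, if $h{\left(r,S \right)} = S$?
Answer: $- \frac{8}{5} \approx -1.6$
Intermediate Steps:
$l{\left(A \right)} = \frac{-6 + A}{2 A}$ ($l{\left(A \right)} = \frac{A - 6}{A + A} = \frac{-6 + A}{2 A}$)
$H{\left(-2 - 6 \right)} l{\left(10 \right)} = \left(-2 - 6\right) \frac{-6 + 10}{2 \cdot 10} = \left(-2 - 6\right) \frac{1}{2} \cdot \frac{1}{10} \cdot 4 = \left(-8\right) \frac{1}{5} = - \frac{8}{5}$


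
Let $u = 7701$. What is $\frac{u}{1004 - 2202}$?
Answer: $- \frac{7701}{1198} \approx -6.4282$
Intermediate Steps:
$\frac{u}{1004 - 2202} = \frac{7701}{1004 - 2202} = \frac{7701}{-1198} = 7701 \left(- \frac{1}{1198}\right) = - \frac{7701}{1198}$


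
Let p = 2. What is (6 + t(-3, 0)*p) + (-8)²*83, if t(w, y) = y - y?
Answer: 5318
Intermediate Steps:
t(w, y) = 0
(6 + t(-3, 0)*p) + (-8)²*83 = (6 + 0*2) + (-8)²*83 = (6 + 0) + 64*83 = 6 + 5312 = 5318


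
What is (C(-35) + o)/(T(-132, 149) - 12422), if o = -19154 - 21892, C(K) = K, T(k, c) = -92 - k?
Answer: 41081/12382 ≈ 3.3178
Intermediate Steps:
o = -41046
(C(-35) + o)/(T(-132, 149) - 12422) = (-35 - 41046)/((-92 - 1*(-132)) - 12422) = -41081/((-92 + 132) - 12422) = -41081/(40 - 12422) = -41081/(-12382) = -41081*(-1/12382) = 41081/12382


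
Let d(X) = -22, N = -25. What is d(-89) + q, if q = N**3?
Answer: -15647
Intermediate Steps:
q = -15625 (q = (-25)**3 = -15625)
d(-89) + q = -22 - 15625 = -15647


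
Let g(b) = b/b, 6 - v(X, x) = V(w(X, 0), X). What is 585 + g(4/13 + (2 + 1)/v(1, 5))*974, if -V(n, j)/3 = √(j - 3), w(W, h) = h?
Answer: 1559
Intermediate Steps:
V(n, j) = -3*√(-3 + j) (V(n, j) = -3*√(j - 3) = -3*√(-3 + j))
v(X, x) = 6 + 3*√(-3 + X) (v(X, x) = 6 - (-3)*√(-3 + X) = 6 + 3*√(-3 + X))
g(b) = 1
585 + g(4/13 + (2 + 1)/v(1, 5))*974 = 585 + 1*974 = 585 + 974 = 1559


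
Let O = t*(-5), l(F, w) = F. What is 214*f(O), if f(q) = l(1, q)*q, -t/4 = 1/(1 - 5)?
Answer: -1070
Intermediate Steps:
t = 1 (t = -4/(1 - 5) = -4/(-4) = -4*(-¼) = 1)
O = -5 (O = 1*(-5) = -5)
f(q) = q (f(q) = 1*q = q)
214*f(O) = 214*(-5) = -1070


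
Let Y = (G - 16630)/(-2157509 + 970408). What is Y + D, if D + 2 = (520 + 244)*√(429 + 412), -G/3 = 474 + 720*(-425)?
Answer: 26298135606/1187101 ≈ 22153.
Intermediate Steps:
G = 916578 (G = -3*(474 + 720*(-425)) = -3*(474 - 306000) = -3*(-305526) = 916578)
Y = -899948/1187101 (Y = (916578 - 16630)/(-2157509 + 970408) = 899948/(-1187101) = 899948*(-1/1187101) = -899948/1187101 ≈ -0.75811)
D = 22154 (D = -2 + (520 + 244)*√(429 + 412) = -2 + 764*√841 = -2 + 764*29 = -2 + 22156 = 22154)
Y + D = -899948/1187101 + 22154 = 26298135606/1187101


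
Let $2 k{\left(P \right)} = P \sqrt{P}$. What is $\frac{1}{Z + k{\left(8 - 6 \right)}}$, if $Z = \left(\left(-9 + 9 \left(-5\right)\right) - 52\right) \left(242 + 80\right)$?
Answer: $- \frac{17066}{582496711} - \frac{\sqrt{2}}{1164993422} \approx -2.9299 \cdot 10^{-5}$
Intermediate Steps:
$k{\left(P \right)} = \frac{P^{\frac{3}{2}}}{2}$ ($k{\left(P \right)} = \frac{P \sqrt{P}}{2} = \frac{P^{\frac{3}{2}}}{2}$)
$Z = -34132$ ($Z = \left(\left(-9 - 45\right) - 52\right) 322 = \left(-54 - 52\right) 322 = \left(-106\right) 322 = -34132$)
$\frac{1}{Z + k{\left(8 - 6 \right)}} = \frac{1}{-34132 + \frac{\left(8 - 6\right)^{\frac{3}{2}}}{2}} = \frac{1}{-34132 + \frac{2^{\frac{3}{2}}}{2}} = \frac{1}{-34132 + \frac{2 \sqrt{2}}{2}} = \frac{1}{-34132 + \sqrt{2}}$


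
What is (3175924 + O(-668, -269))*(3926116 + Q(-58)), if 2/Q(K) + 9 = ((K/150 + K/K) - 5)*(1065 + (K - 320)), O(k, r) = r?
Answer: 471078062538250965/37783 ≈ 1.2468e+13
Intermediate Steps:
Q(K) = 2/(-9 + (-4 + K/150)*(745 + K)) (Q(K) = 2/(-9 + ((K/150 + K/K) - 5)*(1065 + (K - 320))) = 2/(-9 + ((K*(1/150) + 1) - 5)*(1065 + (-320 + K))) = 2/(-9 + ((K/150 + 1) - 5)*(745 + K)) = 2/(-9 + ((1 + K/150) - 5)*(745 + K)) = 2/(-9 + (-4 + K/150)*(745 + K)))
(3175924 + O(-668, -269))*(3926116 + Q(-58)) = (3175924 - 269)*(3926116 + 300/(-448350 + (-58)² + 145*(-58))) = 3175655*(3926116 + 300/(-448350 + 3364 - 8410)) = 3175655*(3926116 + 300/(-453396)) = 3175655*(3926116 + 300*(-1/453396)) = 3175655*(3926116 - 25/37783) = 3175655*(148340440803/37783) = 471078062538250965/37783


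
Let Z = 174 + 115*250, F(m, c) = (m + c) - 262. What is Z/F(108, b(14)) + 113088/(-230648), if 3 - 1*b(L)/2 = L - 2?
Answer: -209084809/1239733 ≈ -168.65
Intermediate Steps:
b(L) = 10 - 2*L (b(L) = 6 - 2*(L - 2) = 6 - 2*(-2 + L) = 6 + (4 - 2*L) = 10 - 2*L)
F(m, c) = -262 + c + m (F(m, c) = (c + m) - 262 = -262 + c + m)
Z = 28924 (Z = 174 + 28750 = 28924)
Z/F(108, b(14)) + 113088/(-230648) = 28924/(-262 + (10 - 2*14) + 108) + 113088/(-230648) = 28924/(-262 + (10 - 28) + 108) + 113088*(-1/230648) = 28924/(-262 - 18 + 108) - 14136/28831 = 28924/(-172) - 14136/28831 = 28924*(-1/172) - 14136/28831 = -7231/43 - 14136/28831 = -209084809/1239733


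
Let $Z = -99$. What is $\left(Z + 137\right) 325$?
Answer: $12350$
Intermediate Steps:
$\left(Z + 137\right) 325 = \left(-99 + 137\right) 325 = 38 \cdot 325 = 12350$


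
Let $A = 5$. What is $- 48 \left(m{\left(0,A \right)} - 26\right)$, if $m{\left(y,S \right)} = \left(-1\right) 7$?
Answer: $1584$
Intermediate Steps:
$m{\left(y,S \right)} = -7$
$- 48 \left(m{\left(0,A \right)} - 26\right) = - 48 \left(-7 - 26\right) = \left(-48\right) \left(-33\right) = 1584$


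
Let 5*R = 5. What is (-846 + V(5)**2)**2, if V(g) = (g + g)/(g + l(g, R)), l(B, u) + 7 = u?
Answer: 556516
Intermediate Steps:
R = 1 (R = (1/5)*5 = 1)
l(B, u) = -7 + u
V(g) = 2*g/(-6 + g) (V(g) = (g + g)/(g + (-7 + 1)) = (2*g)/(g - 6) = (2*g)/(-6 + g) = 2*g/(-6 + g))
(-846 + V(5)**2)**2 = (-846 + (2*5/(-6 + 5))**2)**2 = (-846 + (2*5/(-1))**2)**2 = (-846 + (2*5*(-1))**2)**2 = (-846 + (-10)**2)**2 = (-846 + 100)**2 = (-746)**2 = 556516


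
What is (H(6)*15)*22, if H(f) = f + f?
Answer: 3960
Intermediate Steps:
H(f) = 2*f
(H(6)*15)*22 = ((2*6)*15)*22 = (12*15)*22 = 180*22 = 3960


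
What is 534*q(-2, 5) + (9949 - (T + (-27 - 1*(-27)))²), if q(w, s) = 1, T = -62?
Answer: 6639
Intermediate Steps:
534*q(-2, 5) + (9949 - (T + (-27 - 1*(-27)))²) = 534*1 + (9949 - (-62 + (-27 - 1*(-27)))²) = 534 + (9949 - (-62 + (-27 + 27))²) = 534 + (9949 - (-62 + 0)²) = 534 + (9949 - 1*(-62)²) = 534 + (9949 - 1*3844) = 534 + (9949 - 3844) = 534 + 6105 = 6639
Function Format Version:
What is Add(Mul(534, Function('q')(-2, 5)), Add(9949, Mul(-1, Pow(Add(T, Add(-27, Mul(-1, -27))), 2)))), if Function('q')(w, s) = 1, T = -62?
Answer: 6639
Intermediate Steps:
Add(Mul(534, Function('q')(-2, 5)), Add(9949, Mul(-1, Pow(Add(T, Add(-27, Mul(-1, -27))), 2)))) = Add(Mul(534, 1), Add(9949, Mul(-1, Pow(Add(-62, Add(-27, Mul(-1, -27))), 2)))) = Add(534, Add(9949, Mul(-1, Pow(Add(-62, Add(-27, 27)), 2)))) = Add(534, Add(9949, Mul(-1, Pow(Add(-62, 0), 2)))) = Add(534, Add(9949, Mul(-1, Pow(-62, 2)))) = Add(534, Add(9949, Mul(-1, 3844))) = Add(534, Add(9949, -3844)) = Add(534, 6105) = 6639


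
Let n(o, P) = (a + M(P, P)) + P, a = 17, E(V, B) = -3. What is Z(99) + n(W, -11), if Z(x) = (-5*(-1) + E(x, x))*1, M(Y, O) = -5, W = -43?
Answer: 3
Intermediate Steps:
Z(x) = 2 (Z(x) = (-5*(-1) - 3)*1 = (5 - 3)*1 = 2*1 = 2)
n(o, P) = 12 + P (n(o, P) = (17 - 5) + P = 12 + P)
Z(99) + n(W, -11) = 2 + (12 - 11) = 2 + 1 = 3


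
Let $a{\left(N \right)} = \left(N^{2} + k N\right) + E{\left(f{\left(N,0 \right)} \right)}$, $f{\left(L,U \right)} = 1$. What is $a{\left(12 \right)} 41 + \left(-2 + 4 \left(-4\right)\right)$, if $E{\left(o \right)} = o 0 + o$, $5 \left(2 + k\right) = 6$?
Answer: $\frac{27667}{5} \approx 5533.4$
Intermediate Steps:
$k = - \frac{4}{5}$ ($k = -2 + \frac{1}{5} \cdot 6 = -2 + \frac{6}{5} = - \frac{4}{5} \approx -0.8$)
$E{\left(o \right)} = o$ ($E{\left(o \right)} = 0 + o = o$)
$a{\left(N \right)} = 1 + N^{2} - \frac{4 N}{5}$ ($a{\left(N \right)} = \left(N^{2} - \frac{4 N}{5}\right) + 1 = 1 + N^{2} - \frac{4 N}{5}$)
$a{\left(12 \right)} 41 + \left(-2 + 4 \left(-4\right)\right) = \left(1 + 12^{2} - \frac{48}{5}\right) 41 + \left(-2 + 4 \left(-4\right)\right) = \left(1 + 144 - \frac{48}{5}\right) 41 - 18 = \frac{677}{5} \cdot 41 - 18 = \frac{27757}{5} - 18 = \frac{27667}{5}$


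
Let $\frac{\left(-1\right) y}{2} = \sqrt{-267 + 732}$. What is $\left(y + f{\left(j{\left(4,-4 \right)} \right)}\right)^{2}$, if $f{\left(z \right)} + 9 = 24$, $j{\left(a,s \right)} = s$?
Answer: $2085 - 60 \sqrt{465} \approx 791.17$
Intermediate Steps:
$f{\left(z \right)} = 15$ ($f{\left(z \right)} = -9 + 24 = 15$)
$y = - 2 \sqrt{465}$ ($y = - 2 \sqrt{-267 + 732} = - 2 \sqrt{465} \approx -43.128$)
$\left(y + f{\left(j{\left(4,-4 \right)} \right)}\right)^{2} = \left(- 2 \sqrt{465} + 15\right)^{2} = \left(15 - 2 \sqrt{465}\right)^{2}$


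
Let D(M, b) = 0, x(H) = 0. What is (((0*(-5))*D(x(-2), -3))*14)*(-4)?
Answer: 0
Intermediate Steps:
(((0*(-5))*D(x(-2), -3))*14)*(-4) = (((0*(-5))*0)*14)*(-4) = ((0*0)*14)*(-4) = (0*14)*(-4) = 0*(-4) = 0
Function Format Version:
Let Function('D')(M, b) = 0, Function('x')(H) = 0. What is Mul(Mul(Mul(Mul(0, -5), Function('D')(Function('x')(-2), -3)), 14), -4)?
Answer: 0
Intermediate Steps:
Mul(Mul(Mul(Mul(0, -5), Function('D')(Function('x')(-2), -3)), 14), -4) = Mul(Mul(Mul(Mul(0, -5), 0), 14), -4) = Mul(Mul(Mul(0, 0), 14), -4) = Mul(Mul(0, 14), -4) = Mul(0, -4) = 0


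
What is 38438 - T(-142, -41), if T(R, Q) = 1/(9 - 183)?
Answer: 6688213/174 ≈ 38438.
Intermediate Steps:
T(R, Q) = -1/174 (T(R, Q) = 1/(-174) = -1/174)
38438 - T(-142, -41) = 38438 - 1*(-1/174) = 38438 + 1/174 = 6688213/174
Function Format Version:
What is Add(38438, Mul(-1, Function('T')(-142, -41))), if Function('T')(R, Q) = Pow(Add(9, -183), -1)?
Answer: Rational(6688213, 174) ≈ 38438.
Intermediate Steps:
Function('T')(R, Q) = Rational(-1, 174) (Function('T')(R, Q) = Pow(-174, -1) = Rational(-1, 174))
Add(38438, Mul(-1, Function('T')(-142, -41))) = Add(38438, Mul(-1, Rational(-1, 174))) = Add(38438, Rational(1, 174)) = Rational(6688213, 174)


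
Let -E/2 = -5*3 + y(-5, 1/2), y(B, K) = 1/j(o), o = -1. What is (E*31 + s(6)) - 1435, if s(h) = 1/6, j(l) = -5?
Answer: -14773/30 ≈ -492.43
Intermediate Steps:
s(h) = ⅙
y(B, K) = -⅕ (y(B, K) = 1/(-5) = -⅕)
E = 152/5 (E = -2*(-5*3 - ⅕) = -2*(-15 - ⅕) = -2*(-76/5) = 152/5 ≈ 30.400)
(E*31 + s(6)) - 1435 = ((152/5)*31 + ⅙) - 1435 = (4712/5 + ⅙) - 1435 = 28277/30 - 1435 = -14773/30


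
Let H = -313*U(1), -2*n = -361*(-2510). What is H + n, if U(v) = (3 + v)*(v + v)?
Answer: -455559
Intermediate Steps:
U(v) = 2*v*(3 + v) (U(v) = (3 + v)*(2*v) = 2*v*(3 + v))
n = -453055 (n = -(-361)*(-2510)/2 = -½*906110 = -453055)
H = -2504 (H = -626*(3 + 1) = -626*4 = -313*8 = -2504)
H + n = -2504 - 453055 = -455559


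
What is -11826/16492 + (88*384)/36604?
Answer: 15552345/75459146 ≈ 0.20610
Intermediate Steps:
-11826/16492 + (88*384)/36604 = -11826*1/16492 + 33792*(1/36604) = -5913/8246 + 8448/9151 = 15552345/75459146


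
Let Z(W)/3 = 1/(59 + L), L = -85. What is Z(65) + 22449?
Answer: 583671/26 ≈ 22449.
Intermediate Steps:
Z(W) = -3/26 (Z(W) = 3/(59 - 85) = 3/(-26) = 3*(-1/26) = -3/26)
Z(65) + 22449 = -3/26 + 22449 = 583671/26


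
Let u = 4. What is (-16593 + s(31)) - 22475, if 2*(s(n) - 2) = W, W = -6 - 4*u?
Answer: -39077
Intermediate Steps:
W = -22 (W = -6 - 4*4 = -6 - 16 = -22)
s(n) = -9 (s(n) = 2 + (½)*(-22) = 2 - 11 = -9)
(-16593 + s(31)) - 22475 = (-16593 - 9) - 22475 = -16602 - 22475 = -39077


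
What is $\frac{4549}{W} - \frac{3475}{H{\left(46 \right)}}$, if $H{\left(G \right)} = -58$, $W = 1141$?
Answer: $\frac{4228817}{66178} \approx 63.901$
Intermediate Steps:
$\frac{4549}{W} - \frac{3475}{H{\left(46 \right)}} = \frac{4549}{1141} - \frac{3475}{-58} = 4549 \cdot \frac{1}{1141} - - \frac{3475}{58} = \frac{4549}{1141} + \frac{3475}{58} = \frac{4228817}{66178}$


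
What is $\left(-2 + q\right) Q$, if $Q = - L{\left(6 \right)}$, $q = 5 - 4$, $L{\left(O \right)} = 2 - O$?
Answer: $-4$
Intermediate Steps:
$q = 1$
$Q = 4$ ($Q = - (2 - 6) = \left(-1\right) \left(-4\right) = 4$)
$\left(-2 + q\right) Q = \left(-2 + 1\right) 4 = \left(-1\right) 4 = -4$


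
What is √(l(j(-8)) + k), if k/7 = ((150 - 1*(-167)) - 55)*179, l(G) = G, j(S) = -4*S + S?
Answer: √328310 ≈ 572.98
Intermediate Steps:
j(S) = -3*S
k = 328286 (k = 7*(((150 - 1*(-167)) - 55)*179) = 7*(((150 + 167) - 55)*179) = 7*((317 - 55)*179) = 7*(262*179) = 7*46898 = 328286)
√(l(j(-8)) + k) = √(-3*(-8) + 328286) = √(24 + 328286) = √328310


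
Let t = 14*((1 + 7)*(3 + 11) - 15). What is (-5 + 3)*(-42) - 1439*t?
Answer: -1954078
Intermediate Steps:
t = 1358 (t = 14*(8*14 - 15) = 14*(112 - 15) = 14*97 = 1358)
(-5 + 3)*(-42) - 1439*t = (-5 + 3)*(-42) - 1439*1358 = -2*(-42) - 1954162 = 84 - 1954162 = -1954078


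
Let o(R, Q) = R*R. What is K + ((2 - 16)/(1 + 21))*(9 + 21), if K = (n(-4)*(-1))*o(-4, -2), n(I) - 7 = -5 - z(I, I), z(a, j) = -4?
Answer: -1266/11 ≈ -115.09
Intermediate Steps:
n(I) = 6 (n(I) = 7 + (-5 - 1*(-4)) = 7 + (-5 + 4) = 7 - 1 = 6)
o(R, Q) = R**2
K = -96 (K = (6*(-1))*(-4)**2 = -6*16 = -96)
K + ((2 - 16)/(1 + 21))*(9 + 21) = -96 + ((2 - 16)/(1 + 21))*(9 + 21) = -96 - 14/22*30 = -96 - 14*1/22*30 = -96 - 7/11*30 = -96 - 210/11 = -1266/11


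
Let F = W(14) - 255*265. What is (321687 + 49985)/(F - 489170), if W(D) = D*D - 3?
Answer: -46459/69569 ≈ -0.66781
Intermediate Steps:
W(D) = -3 + D**2 (W(D) = D**2 - 3 = -3 + D**2)
F = -67382 (F = (-3 + 14**2) - 255*265 = (-3 + 196) - 67575 = 193 - 67575 = -67382)
(321687 + 49985)/(F - 489170) = (321687 + 49985)/(-67382 - 489170) = 371672/(-556552) = 371672*(-1/556552) = -46459/69569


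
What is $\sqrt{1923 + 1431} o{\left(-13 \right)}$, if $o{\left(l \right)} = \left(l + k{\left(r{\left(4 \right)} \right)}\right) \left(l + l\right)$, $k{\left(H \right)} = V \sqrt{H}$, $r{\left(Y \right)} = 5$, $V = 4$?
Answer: $- 104 \sqrt{16770} + 338 \sqrt{3354} \approx 6106.9$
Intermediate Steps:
$k{\left(H \right)} = 4 \sqrt{H}$
$o{\left(l \right)} = 2 l \left(l + 4 \sqrt{5}\right)$ ($o{\left(l \right)} = \left(l + 4 \sqrt{5}\right) \left(l + l\right) = \left(l + 4 \sqrt{5}\right) 2 l = 2 l \left(l + 4 \sqrt{5}\right)$)
$\sqrt{1923 + 1431} o{\left(-13 \right)} = \sqrt{1923 + 1431} \cdot 2 \left(-13\right) \left(-13 + 4 \sqrt{5}\right) = \sqrt{3354} \left(338 - 104 \sqrt{5}\right)$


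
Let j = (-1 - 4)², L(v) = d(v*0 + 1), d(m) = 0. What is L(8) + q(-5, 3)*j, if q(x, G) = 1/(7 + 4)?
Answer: 25/11 ≈ 2.2727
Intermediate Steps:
L(v) = 0
q(x, G) = 1/11
j = 25 (j = (-5)² = 25)
L(8) + q(-5, 3)*j = 0 + (1/11)*25 = 0 + 25/11 = 25/11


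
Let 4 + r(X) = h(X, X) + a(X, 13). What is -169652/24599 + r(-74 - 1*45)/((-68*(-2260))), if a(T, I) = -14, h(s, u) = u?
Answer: -90226607/13080880 ≈ -6.8976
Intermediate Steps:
r(X) = -18 + X (r(X) = -4 + (X - 14) = -4 + (-14 + X) = -18 + X)
-169652/24599 + r(-74 - 1*45)/((-68*(-2260))) = -169652/24599 + (-18 + (-74 - 1*45))/((-68*(-2260))) = -169652*1/24599 + (-18 + (-74 - 45))/153680 = -169652/24599 + (-18 - 119)*(1/153680) = -169652/24599 - 137*1/153680 = -169652/24599 - 137/153680 = -90226607/13080880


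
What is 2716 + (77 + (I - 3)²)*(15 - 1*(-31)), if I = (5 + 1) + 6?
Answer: 9984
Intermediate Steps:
I = 12 (I = 6 + 6 = 12)
2716 + (77 + (I - 3)²)*(15 - 1*(-31)) = 2716 + (77 + (12 - 3)²)*(15 - 1*(-31)) = 2716 + (77 + 9²)*(15 + 31) = 2716 + (77 + 81)*46 = 2716 + 158*46 = 2716 + 7268 = 9984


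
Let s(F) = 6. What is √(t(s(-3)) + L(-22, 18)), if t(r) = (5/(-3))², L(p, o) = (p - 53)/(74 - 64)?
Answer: I*√170/6 ≈ 2.1731*I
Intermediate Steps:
L(p, o) = -53/10 + p/10 (L(p, o) = (-53 + p)/10 = (-53 + p)*(⅒) = -53/10 + p/10)
t(r) = 25/9 (t(r) = (5*(-⅓))² = (-5/3)² = 25/9)
√(t(s(-3)) + L(-22, 18)) = √(25/9 + (-53/10 + (⅒)*(-22))) = √(25/9 + (-53/10 - 11/5)) = √(25/9 - 15/2) = √(-85/18) = I*√170/6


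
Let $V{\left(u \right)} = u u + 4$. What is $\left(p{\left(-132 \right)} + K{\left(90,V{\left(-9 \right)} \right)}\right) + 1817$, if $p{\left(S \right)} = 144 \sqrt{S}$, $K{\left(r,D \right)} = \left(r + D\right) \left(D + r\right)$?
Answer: $32442 + 288 i \sqrt{33} \approx 32442.0 + 1654.4 i$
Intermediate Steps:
$V{\left(u \right)} = 4 + u^{2}$ ($V{\left(u \right)} = u^{2} + 4 = 4 + u^{2}$)
$K{\left(r,D \right)} = \left(D + r\right)^{2}$ ($K{\left(r,D \right)} = \left(D + r\right) \left(D + r\right) = \left(D + r\right)^{2}$)
$\left(p{\left(-132 \right)} + K{\left(90,V{\left(-9 \right)} \right)}\right) + 1817 = \left(144 \sqrt{-132} + \left(\left(4 + \left(-9\right)^{2}\right) + 90\right)^{2}\right) + 1817 = \left(144 \cdot 2 i \sqrt{33} + \left(\left(4 + 81\right) + 90\right)^{2}\right) + 1817 = \left(288 i \sqrt{33} + \left(85 + 90\right)^{2}\right) + 1817 = \left(288 i \sqrt{33} + 175^{2}\right) + 1817 = \left(288 i \sqrt{33} + 30625\right) + 1817 = \left(30625 + 288 i \sqrt{33}\right) + 1817 = 32442 + 288 i \sqrt{33}$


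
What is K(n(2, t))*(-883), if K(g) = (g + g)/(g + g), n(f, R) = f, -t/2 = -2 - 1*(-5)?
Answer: -883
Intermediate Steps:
t = -6 (t = -2*(-2 - 1*(-5)) = -2*(-2 + 5) = -2*3 = -6)
K(g) = 1 (K(g) = (2*g)/((2*g)) = (2*g)*(1/(2*g)) = 1)
K(n(2, t))*(-883) = 1*(-883) = -883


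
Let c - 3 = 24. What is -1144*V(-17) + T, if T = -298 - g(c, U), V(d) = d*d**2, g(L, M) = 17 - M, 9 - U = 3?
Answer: 5620163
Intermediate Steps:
c = 27 (c = 3 + 24 = 27)
U = 6 (U = 9 - 1*3 = 9 - 3 = 6)
V(d) = d**3
T = -309 (T = -298 - (17 - 1*6) = -298 - (17 - 6) = -298 - 1*11 = -298 - 11 = -309)
-1144*V(-17) + T = -1144*(-17)**3 - 309 = -1144*(-4913) - 309 = 5620472 - 309 = 5620163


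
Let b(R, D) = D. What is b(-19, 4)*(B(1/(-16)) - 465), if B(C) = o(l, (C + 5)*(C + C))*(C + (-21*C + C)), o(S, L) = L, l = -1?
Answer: -953821/512 ≈ -1862.9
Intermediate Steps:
B(C) = -38*C²*(5 + C) (B(C) = ((C + 5)*(C + C))*(C + (-21*C + C)) = ((5 + C)*(2*C))*(C - 20*C) = (2*C*(5 + C))*(-19*C) = -38*C²*(5 + C))
b(-19, 4)*(B(1/(-16)) - 465) = 4*(38*(1/(-16))²*(-5 - 1/(-16)) - 465) = 4*(38*(-1/16)²*(-5 - 1*(-1/16)) - 465) = 4*(38*(1/256)*(-5 + 1/16) - 465) = 4*(38*(1/256)*(-79/16) - 465) = 4*(-1501/2048 - 465) = 4*(-953821/2048) = -953821/512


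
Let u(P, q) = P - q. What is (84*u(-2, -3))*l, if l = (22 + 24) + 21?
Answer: 5628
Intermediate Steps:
l = 67 (l = 46 + 21 = 67)
(84*u(-2, -3))*l = (84*(-2 - 1*(-3)))*67 = (84*(-2 + 3))*67 = (84*1)*67 = 84*67 = 5628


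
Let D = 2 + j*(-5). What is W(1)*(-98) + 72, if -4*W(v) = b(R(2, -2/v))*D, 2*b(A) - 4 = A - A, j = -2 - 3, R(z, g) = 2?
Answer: 1395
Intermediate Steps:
j = -5
b(A) = 2 (b(A) = 2 + (A - A)/2 = 2 + (1/2)*0 = 2 + 0 = 2)
D = 27 (D = 2 - 5*(-5) = 2 + 25 = 27)
W(v) = -27/2
W(1)*(-98) + 72 = -27/2*(-98) + 72 = 1323 + 72 = 1395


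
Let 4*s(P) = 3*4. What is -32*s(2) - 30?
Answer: -126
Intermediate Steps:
s(P) = 3 (s(P) = (3*4)/4 = (1/4)*12 = 3)
-32*s(2) - 30 = -32*3 - 30 = -96 - 30 = -126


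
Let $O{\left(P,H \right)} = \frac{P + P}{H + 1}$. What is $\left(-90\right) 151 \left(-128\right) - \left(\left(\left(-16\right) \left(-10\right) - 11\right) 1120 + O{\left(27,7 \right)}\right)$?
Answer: $\frac{6290533}{4} \approx 1.5726 \cdot 10^{6}$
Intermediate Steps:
$O{\left(P,H \right)} = \frac{2 P}{1 + H}$
$\left(-90\right) 151 \left(-128\right) - \left(\left(\left(-16\right) \left(-10\right) - 11\right) 1120 + O{\left(27,7 \right)}\right) = \left(-90\right) 151 \left(-128\right) - \left(\left(\left(-16\right) \left(-10\right) - 11\right) 1120 + 2 \cdot 27 \frac{1}{1 + 7}\right) = \left(-13590\right) \left(-128\right) - \left(\left(160 - 11\right) 1120 + 2 \cdot 27 \cdot \frac{1}{8}\right) = 1739520 - \left(149 \cdot 1120 + 2 \cdot 27 \cdot \frac{1}{8}\right) = 1739520 - \left(166880 + \frac{27}{4}\right) = 1739520 - \frac{667547}{4} = \frac{6290533}{4}$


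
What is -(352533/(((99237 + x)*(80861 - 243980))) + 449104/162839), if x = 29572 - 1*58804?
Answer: -1709442185725231/619827416514735 ≈ -2.7579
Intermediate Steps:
x = -29232 (x = 29572 - 58804 = -29232)
-(352533/(((99237 + x)*(80861 - 243980))) + 449104/162839) = -(352533/(((99237 - 29232)*(80861 - 243980))) + 449104/162839) = -(352533/((70005*(-163119))) + 449104*(1/162839)) = -(352533/(-11419145595) + 449104/162839) = -(352533*(-1/11419145595) + 449104/162839) = -(-117511/3806381865 + 449104/162839) = -1*1709442185725231/619827416514735 = -1709442185725231/619827416514735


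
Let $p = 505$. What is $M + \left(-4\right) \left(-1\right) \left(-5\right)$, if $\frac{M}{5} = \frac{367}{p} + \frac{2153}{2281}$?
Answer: $- \frac{2683228}{230381} \approx -11.647$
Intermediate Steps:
$M = \frac{1924392}{230381}$ ($M = 5 \left(\frac{367}{505} + \frac{2153}{2281}\right) = 5 \cdot \frac{1924392}{1151905} = \frac{1924392}{230381} \approx 8.3531$)
$M + \left(-4\right) \left(-1\right) \left(-5\right) = \frac{1924392}{230381} + \left(-4\right) \left(-1\right) \left(-5\right) = \frac{1924392}{230381} + 4 \left(-5\right) = \frac{1924392}{230381} - 20 = - \frac{2683228}{230381}$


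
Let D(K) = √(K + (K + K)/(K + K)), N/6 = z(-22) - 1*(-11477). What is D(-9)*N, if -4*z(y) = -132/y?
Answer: 137706*I*√2 ≈ 1.9475e+5*I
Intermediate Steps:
z(y) = 33/y (z(y) = -(-33)/y = 33/y)
N = 68853 (N = 6*(33/(-22) - 1*(-11477)) = 6*(33*(-1/22) + 11477) = 6*(-3/2 + 11477) = 6*(22951/2) = 68853)
D(K) = √(1 + K) (D(K) = √(K + (2*K)/((2*K))) = √(K + (2*K)*(1/(2*K))) = √(K + 1) = √(1 + K))
D(-9)*N = √(1 - 9)*68853 = √(-8)*68853 = (2*I*√2)*68853 = 137706*I*√2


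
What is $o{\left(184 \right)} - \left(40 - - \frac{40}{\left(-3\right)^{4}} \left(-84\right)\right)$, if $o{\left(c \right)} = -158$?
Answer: $- \frac{4226}{27} \approx -156.52$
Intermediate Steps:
$o{\left(184 \right)} - \left(40 - - \frac{40}{\left(-3\right)^{4}} \left(-84\right)\right) = -158 - \left(40 - - \frac{40}{\left(-3\right)^{4}} \left(-84\right)\right) = -158 - \left(40 - - \frac{40}{81} \left(-84\right)\right) = -158 - \left(40 - \left(-40\right) \frac{1}{81} \left(-84\right)\right) = -158 - - \frac{40}{27} = -158 + \left(-40 + \frac{1120}{27}\right) = -158 + \frac{40}{27} = - \frac{4226}{27}$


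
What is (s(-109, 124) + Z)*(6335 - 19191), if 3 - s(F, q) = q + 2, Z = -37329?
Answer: 481482912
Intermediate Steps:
s(F, q) = 1 - q (s(F, q) = 3 - (q + 2) = 3 - (2 + q) = 3 + (-2 - q) = 1 - q)
(s(-109, 124) + Z)*(6335 - 19191) = ((1 - 1*124) - 37329)*(6335 - 19191) = ((1 - 124) - 37329)*(-12856) = (-123 - 37329)*(-12856) = -37452*(-12856) = 481482912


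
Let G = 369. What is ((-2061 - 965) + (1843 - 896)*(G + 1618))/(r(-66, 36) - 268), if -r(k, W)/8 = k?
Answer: 1878663/260 ≈ 7225.6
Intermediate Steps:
r(k, W) = -8*k
((-2061 - 965) + (1843 - 896)*(G + 1618))/(r(-66, 36) - 268) = ((-2061 - 965) + (1843 - 896)*(369 + 1618))/(-8*(-66) - 268) = (-3026 + 947*1987)/(528 - 268) = (-3026 + 1881689)/260 = 1878663*(1/260) = 1878663/260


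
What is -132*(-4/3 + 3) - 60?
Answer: -280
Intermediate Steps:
-132*(-4/3 + 3) - 60 = -132*5/3 - 60 = -220 - 60 = -280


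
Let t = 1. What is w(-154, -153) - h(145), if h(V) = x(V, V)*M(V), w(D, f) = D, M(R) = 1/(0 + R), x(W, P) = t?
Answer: -22331/145 ≈ -154.01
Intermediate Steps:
x(W, P) = 1
M(R) = 1/R
h(V) = 1/V
w(-154, -153) - h(145) = -154 - 1/145 = -22331/145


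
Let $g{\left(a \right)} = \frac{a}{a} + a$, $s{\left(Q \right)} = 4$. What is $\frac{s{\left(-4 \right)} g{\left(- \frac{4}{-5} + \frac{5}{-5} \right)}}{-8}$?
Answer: $- \frac{2}{5} \approx -0.4$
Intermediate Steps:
$g{\left(a \right)} = 1 + a$
$\frac{s{\left(-4 \right)} g{\left(- \frac{4}{-5} + \frac{5}{-5} \right)}}{-8} = \frac{4 \left(1 + \left(- \frac{4}{-5} + \frac{5}{-5}\right)\right)}{-8} = 4 \left(1 + \left(\left(-4\right) \left(- \frac{1}{5}\right) + 5 \left(- \frac{1}{5}\right)\right)\right) \left(- \frac{1}{8}\right) = 4 \left(1 + \left(\frac{4}{5} - 1\right)\right) \left(- \frac{1}{8}\right) = 4 \left(1 - \frac{1}{5}\right) \left(- \frac{1}{8}\right) = 4 \cdot \frac{4}{5} \left(- \frac{1}{8}\right) = \frac{16}{5} \left(- \frac{1}{8}\right) = - \frac{2}{5}$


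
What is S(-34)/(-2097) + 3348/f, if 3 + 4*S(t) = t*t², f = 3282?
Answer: 26181433/4588236 ≈ 5.7062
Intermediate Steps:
S(t) = -¾ + t³/4 (S(t) = -¾ + (t*t²)/4 = -¾ + t³/4)
S(-34)/(-2097) + 3348/f = (-¾ + (¼)*(-34)³)/(-2097) + 3348/3282 = (-¾ + (¼)*(-39304))*(-1/2097) + 3348*(1/3282) = (-¾ - 9826)*(-1/2097) + 558/547 = -39307/4*(-1/2097) + 558/547 = 39307/8388 + 558/547 = 26181433/4588236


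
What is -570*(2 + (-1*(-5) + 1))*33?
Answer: -150480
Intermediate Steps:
-570*(2 + (-1*(-5) + 1))*33 = -570*(2 + (5 + 1))*33 = -570*(2 + 6)*33 = -570*8*33 = -95*48*33 = -4560*33 = -150480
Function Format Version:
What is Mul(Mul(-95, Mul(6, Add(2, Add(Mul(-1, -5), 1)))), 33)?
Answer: -150480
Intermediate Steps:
Mul(Mul(-95, Mul(6, Add(2, Add(Mul(-1, -5), 1)))), 33) = Mul(Mul(-95, Mul(6, Add(2, Add(5, 1)))), 33) = Mul(Mul(-95, Mul(6, Add(2, 6))), 33) = Mul(Mul(-95, Mul(6, 8)), 33) = Mul(Mul(-95, 48), 33) = Mul(-4560, 33) = -150480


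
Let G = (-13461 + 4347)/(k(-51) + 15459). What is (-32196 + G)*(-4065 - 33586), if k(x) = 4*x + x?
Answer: 438828768019/362 ≈ 1.2122e+9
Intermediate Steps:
k(x) = 5*x
G = -217/362 (G = (-13461 + 4347)/(5*(-51) + 15459) = -9114/(-255 + 15459) = -9114/15204 = -9114*1/15204 = -217/362 ≈ -0.59945)
(-32196 + G)*(-4065 - 33586) = (-32196 - 217/362)*(-4065 - 33586) = -11655169/362*(-37651) = 438828768019/362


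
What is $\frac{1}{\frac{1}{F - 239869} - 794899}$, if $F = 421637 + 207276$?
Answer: $- \frac{389044}{309250686555} \approx -1.258 \cdot 10^{-6}$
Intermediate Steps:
$F = 628913$
$\frac{1}{\frac{1}{F - 239869} - 794899} = \frac{1}{\frac{1}{628913 - 239869} - 794899} = \frac{1}{\frac{1}{389044} - 794899} = \frac{1}{- \frac{309250686555}{389044}} = - \frac{389044}{309250686555}$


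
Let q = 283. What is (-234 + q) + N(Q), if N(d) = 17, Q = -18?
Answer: 66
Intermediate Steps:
(-234 + q) + N(Q) = (-234 + 283) + 17 = 49 + 17 = 66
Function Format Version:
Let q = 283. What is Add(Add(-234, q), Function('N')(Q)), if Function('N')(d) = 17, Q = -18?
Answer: 66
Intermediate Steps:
Add(Add(-234, q), Function('N')(Q)) = Add(Add(-234, 283), 17) = Add(49, 17) = 66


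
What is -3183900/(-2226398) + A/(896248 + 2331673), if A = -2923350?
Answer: 1884418539300/3593318429279 ≈ 0.52442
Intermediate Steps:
-3183900/(-2226398) + A/(896248 + 2331673) = -3183900/(-2226398) - 2923350/(896248 + 2331673) = -3183900*(-1/2226398) - 2923350/3227921 = 1591950/1113199 - 2923350*1/3227921 = 1591950/1113199 - 2923350/3227921 = 1884418539300/3593318429279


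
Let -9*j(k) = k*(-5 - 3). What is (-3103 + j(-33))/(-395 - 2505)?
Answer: 9397/8700 ≈ 1.0801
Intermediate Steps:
j(k) = 8*k/9 (j(k) = -k*(-5 - 3)/9 = -k*(-8)/9 = -(-8)*k/9 = 8*k/9)
(-3103 + j(-33))/(-395 - 2505) = (-3103 + (8/9)*(-33))/(-395 - 2505) = (-3103 - 88/3)/(-2900) = -9397/3*(-1/2900) = 9397/8700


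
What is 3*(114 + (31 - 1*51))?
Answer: 282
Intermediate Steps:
3*(114 + (31 - 1*51)) = 3*(114 + (31 - 51)) = 3*(114 - 20) = 3*94 = 282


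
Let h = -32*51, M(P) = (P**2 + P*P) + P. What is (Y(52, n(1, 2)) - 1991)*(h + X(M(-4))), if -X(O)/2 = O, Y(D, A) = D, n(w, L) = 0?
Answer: 3273032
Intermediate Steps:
M(P) = P + 2*P**2 (M(P) = (P**2 + P**2) + P = 2*P**2 + P = P + 2*P**2)
X(O) = -2*O
h = -1632
(Y(52, n(1, 2)) - 1991)*(h + X(M(-4))) = (52 - 1991)*(-1632 - (-8)*(1 + 2*(-4))) = -1939*(-1632 - (-8)*(1 - 8)) = -1939*(-1632 - (-8)*(-7)) = -1939*(-1632 - 2*28) = -1939*(-1632 - 56) = -1939*(-1688) = 3273032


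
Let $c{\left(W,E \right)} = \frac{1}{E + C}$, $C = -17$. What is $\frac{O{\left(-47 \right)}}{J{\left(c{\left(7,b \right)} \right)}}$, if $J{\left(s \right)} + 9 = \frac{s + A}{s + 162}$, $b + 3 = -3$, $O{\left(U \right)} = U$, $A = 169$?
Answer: $\frac{175075}{29639} \approx 5.9069$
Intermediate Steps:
$b = -6$ ($b = -3 - 3 = -6$)
$c{\left(W,E \right)} = \frac{1}{-17 + E}$ ($c{\left(W,E \right)} = \frac{1}{E - 17} = \frac{1}{-17 + E}$)
$J{\left(s \right)} = -9 + \frac{169 + s}{162 + s}$ ($J{\left(s \right)} = -9 + \frac{s + 169}{s + 162} = -9 + \frac{169 + s}{162 + s}$)
$\frac{O{\left(-47 \right)}}{J{\left(c{\left(7,b \right)} \right)}} = - \frac{47}{\frac{1}{162 + \frac{1}{-17 - 6}} \left(-1289 - \frac{8}{-17 - 6}\right)} = - \frac{47}{\frac{1}{162 + \frac{1}{-23}} \left(-1289 - \frac{8}{-23}\right)} = - \frac{47}{\frac{1}{162 - \frac{1}{23}} \left(-1289 - - \frac{8}{23}\right)} = - \frac{47}{\frac{1}{\frac{3725}{23}} \left(-1289 + \frac{8}{23}\right)} = - \frac{47}{\frac{23}{3725} \left(- \frac{29639}{23}\right)} = - \frac{47}{- \frac{29639}{3725}} = \left(-47\right) \left(- \frac{3725}{29639}\right) = \frac{175075}{29639}$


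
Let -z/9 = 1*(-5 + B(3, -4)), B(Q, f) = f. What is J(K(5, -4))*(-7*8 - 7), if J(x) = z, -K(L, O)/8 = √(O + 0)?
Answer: -5103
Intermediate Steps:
K(L, O) = -8*√O (K(L, O) = -8*√(O + 0) = -8*√O)
z = 81 (z = -9*(-5 - 4) = -9*(-9) = 81)
J(x) = 81
J(K(5, -4))*(-7*8 - 7) = 81*(-7*8 - 7) = 81*(-56 - 7) = 81*(-63) = -5103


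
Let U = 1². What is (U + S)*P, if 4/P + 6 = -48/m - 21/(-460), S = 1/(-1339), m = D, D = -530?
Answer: -43493920/63807367 ≈ -0.68164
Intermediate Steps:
m = -530
S = -1/1339 ≈ -0.00074683
U = 1
P = -97520/142959 (P = 4/(-6 + (-48/(-530) - 21/(-460))) = 4/(-6 + (-48*(-1/530) - 21*(-1/460))) = 4/(-6 + (24/265 + 21/460)) = 4/(-6 + 3321/24380) = 4/(-142959/24380) = 4*(-24380/142959) = -97520/142959 ≈ -0.68215)
(U + S)*P = (1 - 1/1339)*(-97520/142959) = (1338/1339)*(-97520/142959) = -43493920/63807367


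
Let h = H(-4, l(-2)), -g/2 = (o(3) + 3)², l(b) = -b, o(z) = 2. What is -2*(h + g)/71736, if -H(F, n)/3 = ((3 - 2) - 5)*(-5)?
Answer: 55/17934 ≈ 0.0030668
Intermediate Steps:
g = -50 (g = -2*(2 + 3)² = -2*5² = -2*25 = -50)
H(F, n) = -60 (H(F, n) = -3*((3 - 2) - 5)*(-5) = -3*(1 - 5)*(-5) = -(-12)*(-5) = -3*20 = -60)
h = -60
-2*(h + g)/71736 = -2*(-60 - 50)/71736 = -2*(-110)*(1/71736) = 220*(1/71736) = 55/17934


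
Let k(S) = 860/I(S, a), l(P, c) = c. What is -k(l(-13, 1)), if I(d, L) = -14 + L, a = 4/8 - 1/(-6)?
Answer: 129/2 ≈ 64.500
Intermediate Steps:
a = ⅔ (a = 4*(⅛) - 1*(-⅙) = ½ + ⅙ = ⅔ ≈ 0.66667)
k(S) = -129/2 (k(S) = 860/(-14 + ⅔) = 860/(-40/3) = 860*(-3/40) = -129/2)
-k(l(-13, 1)) = -1*(-129/2) = 129/2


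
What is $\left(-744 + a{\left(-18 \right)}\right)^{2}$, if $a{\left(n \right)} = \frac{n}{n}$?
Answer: $552049$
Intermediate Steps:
$a{\left(n \right)} = 1$
$\left(-744 + a{\left(-18 \right)}\right)^{2} = \left(-744 + 1\right)^{2} = \left(-743\right)^{2} = 552049$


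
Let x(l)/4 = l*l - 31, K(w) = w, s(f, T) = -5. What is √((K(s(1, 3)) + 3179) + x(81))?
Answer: √29294 ≈ 171.15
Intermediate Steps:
x(l) = -124 + 4*l² (x(l) = 4*(l*l - 31) = 4*(l² - 31) = 4*(-31 + l²) = -124 + 4*l²)
√((K(s(1, 3)) + 3179) + x(81)) = √((-5 + 3179) + (-124 + 4*81²)) = √(3174 + (-124 + 4*6561)) = √(3174 + (-124 + 26244)) = √(3174 + 26120) = √29294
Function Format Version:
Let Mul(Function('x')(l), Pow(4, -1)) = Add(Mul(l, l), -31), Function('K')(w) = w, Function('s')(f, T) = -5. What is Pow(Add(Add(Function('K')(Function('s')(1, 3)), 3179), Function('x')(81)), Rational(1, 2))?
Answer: Pow(29294, Rational(1, 2)) ≈ 171.15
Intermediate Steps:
Function('x')(l) = Add(-124, Mul(4, Pow(l, 2))) (Function('x')(l) = Mul(4, Add(Mul(l, l), -31)) = Mul(4, Add(Pow(l, 2), -31)) = Mul(4, Add(-31, Pow(l, 2))) = Add(-124, Mul(4, Pow(l, 2))))
Pow(Add(Add(Function('K')(Function('s')(1, 3)), 3179), Function('x')(81)), Rational(1, 2)) = Pow(Add(Add(-5, 3179), Add(-124, Mul(4, Pow(81, 2)))), Rational(1, 2)) = Pow(Add(3174, Add(-124, Mul(4, 6561))), Rational(1, 2)) = Pow(Add(3174, Add(-124, 26244)), Rational(1, 2)) = Pow(Add(3174, 26120), Rational(1, 2)) = Pow(29294, Rational(1, 2))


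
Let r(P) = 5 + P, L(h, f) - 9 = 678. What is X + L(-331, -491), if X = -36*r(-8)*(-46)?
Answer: -4281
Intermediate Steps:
L(h, f) = 687 (L(h, f) = 9 + 678 = 687)
X = -4968 (X = -36*(5 - 8)*(-46) = -36*(-3)*(-46) = 108*(-46) = -4968)
X + L(-331, -491) = -4968 + 687 = -4281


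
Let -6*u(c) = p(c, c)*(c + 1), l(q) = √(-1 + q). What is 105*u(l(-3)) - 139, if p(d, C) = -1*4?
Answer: -69 + 140*I ≈ -69.0 + 140.0*I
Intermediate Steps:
p(d, C) = -4
u(c) = ⅔ + 2*c/3 (u(c) = -(-2)*(c + 1)/3 = -(-2)*(1 + c)/3 = -(-4 - 4*c)/6 = ⅔ + 2*c/3)
105*u(l(-3)) - 139 = 105*(⅔ + 2*√(-1 - 3)/3) - 139 = 105*(⅔ + 2*√(-4)/3) - 139 = 105*(⅔ + 2*(2*I)/3) - 139 = 105*(⅔ + 4*I/3) - 139 = (70 + 140*I) - 139 = -69 + 140*I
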